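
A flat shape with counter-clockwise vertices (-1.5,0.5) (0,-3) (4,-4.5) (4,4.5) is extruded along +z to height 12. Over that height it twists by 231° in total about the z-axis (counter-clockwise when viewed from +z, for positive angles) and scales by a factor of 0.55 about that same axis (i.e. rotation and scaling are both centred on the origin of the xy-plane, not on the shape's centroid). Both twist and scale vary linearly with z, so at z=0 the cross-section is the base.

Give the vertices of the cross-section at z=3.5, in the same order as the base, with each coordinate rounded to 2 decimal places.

Cross-section at z=3.5: (-0.90,-1.04) (2.41,-1.00) (4.95,1.70) (-2.27,4.71)

t = z/height = 3.5/12 = 0.291667
s = 1 + (scale-1)·z/height = 1 + (0.55-1)·3.5/12 = 0.868750
θ = twist·z/height = 231°·3.5/12 = 67.3750° = 1.175916 rad
cos θ = 0.384698, sin θ = 0.923042 (intermediates below are computed at full precision and shown rounded to 5 d.p.)
v1: (-1.5,0.5) → rotate → (-1.03857,-1.19221) → ×s → (-0.90226,-1.03574) → (-0.90,-1.04)
v2: (0,-3) → rotate → (2.76913,-1.15409) → ×s → (2.40568,-1.00262) → (2.41,-1.00)
v3: (4,-4.5) → rotate → (5.69248,1.96103) → ×s → (4.94535,1.70364) → (4.95,1.70)
v4: (4,4.5) → rotate → (-2.61490,5.42331) → ×s → (-2.27169,4.71150) → (-2.27,4.71)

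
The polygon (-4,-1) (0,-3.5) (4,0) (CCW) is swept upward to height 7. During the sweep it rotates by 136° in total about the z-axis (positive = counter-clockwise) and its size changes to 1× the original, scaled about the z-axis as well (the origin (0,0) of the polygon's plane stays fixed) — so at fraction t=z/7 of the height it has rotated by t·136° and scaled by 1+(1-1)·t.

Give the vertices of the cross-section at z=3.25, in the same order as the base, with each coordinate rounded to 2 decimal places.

t = z/height = 3.25/7 = 0.464286
s = 1 + (scale-1)·z/height = 1 + (1-1)·3.25/7 = 1.000000
θ = twist·z/height = 136°·3.25/7 = 63.1429° = 1.102051 rad
cos θ = 0.451768, sin θ = 0.892136 (intermediates below are computed at full precision and shown rounded to 5 d.p.)
v1: (-4,-1) → rotate → (-0.91493,-4.02031) → ×s → (-0.91493,-4.02031) → (-0.91,-4.02)
v2: (0,-3.5) → rotate → (3.12247,-1.58119) → ×s → (3.12247,-1.58119) → (3.12,-1.58)
v3: (4,0) → rotate → (1.80707,3.56854) → ×s → (1.80707,3.56854) → (1.81,3.57)

Cross-section at z=3.25: (-0.91,-4.02) (3.12,-1.58) (1.81,3.57)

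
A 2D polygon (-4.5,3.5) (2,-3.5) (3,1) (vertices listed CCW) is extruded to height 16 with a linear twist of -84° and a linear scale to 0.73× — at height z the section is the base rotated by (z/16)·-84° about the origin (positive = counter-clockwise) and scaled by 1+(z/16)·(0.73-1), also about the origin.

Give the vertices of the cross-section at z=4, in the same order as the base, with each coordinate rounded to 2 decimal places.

t = z/height = 4/16 = 0.25
s = 1 + (scale-1)·z/height = 1 + (0.73-1)·4/16 = 0.932500
θ = twist·z/height = -84°·4/16 = -21.0000° = -0.366519 rad
cos θ = 0.933580, sin θ = -0.358368 (intermediates below are computed at full precision and shown rounded to 5 d.p.)
v1: (-4.5,3.5) → rotate → (-2.94682,4.88019) → ×s → (-2.74791,4.55077) → (-2.75,4.55)
v2: (2,-3.5) → rotate → (0.61287,-3.98427) → ×s → (0.57150,-3.71533) → (0.57,-3.72)
v3: (3,1) → rotate → (3.15911,-0.14152) → ×s → (2.94587,-0.13197) → (2.95,-0.13)

Cross-section at z=4: (-2.75,4.55) (0.57,-3.72) (2.95,-0.13)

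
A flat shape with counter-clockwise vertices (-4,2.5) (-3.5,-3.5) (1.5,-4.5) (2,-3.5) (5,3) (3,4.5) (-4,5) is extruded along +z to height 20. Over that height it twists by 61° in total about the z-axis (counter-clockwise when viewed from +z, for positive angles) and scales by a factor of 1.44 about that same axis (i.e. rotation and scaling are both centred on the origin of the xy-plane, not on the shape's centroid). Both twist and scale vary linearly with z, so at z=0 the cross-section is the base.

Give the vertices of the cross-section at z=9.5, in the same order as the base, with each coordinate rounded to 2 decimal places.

Cross-section at z=9.5: (-5.69,0.30) (-1.65,-5.75) (4.22,-3.88) (4.17,-2.53) (3.53,6.10) (0.54,6.52) (-7.16,2.95)

t = z/height = 9.5/20 = 0.475
s = 1 + (scale-1)·z/height = 1 + (1.44-1)·9.5/20 = 1.209000
θ = twist·z/height = 61°·9.5/20 = 28.9750° = 0.505709 rad
cos θ = 0.874831, sin θ = 0.484428 (intermediates below are computed at full precision and shown rounded to 5 d.p.)
v1: (-4,2.5) → rotate → (-4.71039,0.24937) → ×s → (-5.69487,0.30148) → (-5.69,0.30)
v2: (-3.5,-3.5) → rotate → (-1.36641,-4.75741) → ×s → (-1.65199,-5.75170) → (-1.65,-5.75)
v3: (1.5,-4.5) → rotate → (3.49217,-3.21010) → ×s → (4.22204,-3.88101) → (4.22,-3.88)
v4: (2,-3.5) → rotate → (3.44516,-2.09305) → ×s → (4.16520,-2.53050) → (4.17,-2.53)
v5: (5,3) → rotate → (2.92087,5.04663) → ×s → (3.53133,6.10138) → (3.53,6.10)
v6: (3,4.5) → rotate → (0.44457,5.39002) → ×s → (0.53748,6.51654) → (0.54,6.52)
v7: (-4,5) → rotate → (-5.92146,2.43644) → ×s → (-7.15905,2.94566) → (-7.16,2.95)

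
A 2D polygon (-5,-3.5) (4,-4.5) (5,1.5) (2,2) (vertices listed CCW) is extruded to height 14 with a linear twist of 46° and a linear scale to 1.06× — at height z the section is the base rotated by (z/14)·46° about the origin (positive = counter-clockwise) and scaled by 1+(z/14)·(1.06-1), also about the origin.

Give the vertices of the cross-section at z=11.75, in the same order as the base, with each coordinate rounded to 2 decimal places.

t = z/height = 11.75/14 = 0.839286
s = 1 + (scale-1)·z/height = 1 + (1.06-1)·11.75/14 = 1.050357
θ = twist·z/height = 46°·11.75/14 = 38.6071° = 0.673822 rad
cos θ = 0.781443, sin θ = 0.623977 (intermediates below are computed at full precision and shown rounded to 5 d.p.)
v1: (-5,-3.5) → rotate → (-1.72329,-5.85493) → ×s → (-1.81007,-6.14977) → (-1.81,-6.15)
v2: (4,-4.5) → rotate → (5.93367,-1.02058) → ×s → (6.23247,-1.07198) → (6.23,-1.07)
v3: (5,1.5) → rotate → (2.97125,4.29205) → ×s → (3.12087,4.50818) → (3.12,4.51)
v4: (2,2) → rotate → (0.31493,2.81084) → ×s → (0.33079,2.95239) → (0.33,2.95)

Cross-section at z=11.75: (-1.81,-6.15) (6.23,-1.07) (3.12,4.51) (0.33,2.95)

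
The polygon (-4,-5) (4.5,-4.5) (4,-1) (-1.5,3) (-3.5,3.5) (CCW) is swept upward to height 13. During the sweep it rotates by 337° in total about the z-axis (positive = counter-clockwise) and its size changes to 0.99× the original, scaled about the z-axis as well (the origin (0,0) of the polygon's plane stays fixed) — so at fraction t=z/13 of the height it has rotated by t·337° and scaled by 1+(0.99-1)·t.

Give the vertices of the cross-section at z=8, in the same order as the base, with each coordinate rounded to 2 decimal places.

t = z/height = 8/13 = 0.615385
s = 1 + (scale-1)·z/height = 1 + (0.99-1)·8/13 = 0.993846
θ = twist·z/height = 337°·8/13 = 207.3846° = 3.619544 rad
cos θ = -0.887939, sin θ = -0.459961 (intermediates below are computed at full precision and shown rounded to 5 d.p.)
v1: (-4,-5) → rotate → (1.25195,6.27954) → ×s → (1.24424,6.24090) → (1.24,6.24)
v2: (4.5,-4.5) → rotate → (-6.06555,1.92590) → ×s → (-6.02822,1.91405) → (-6.03,1.91)
v3: (4,-1) → rotate → (-4.01172,-0.95191) → ×s → (-3.98703,-0.94605) → (-3.99,-0.95)
v4: (-1.5,3) → rotate → (2.71179,-1.97387) → ×s → (2.69510,-1.96173) → (2.70,-1.96)
v5: (-3.5,3.5) → rotate → (4.71765,-1.49792) → ×s → (4.68862,-1.48870) → (4.69,-1.49)

Cross-section at z=8: (1.24,6.24) (-6.03,1.91) (-3.99,-0.95) (2.70,-1.96) (4.69,-1.49)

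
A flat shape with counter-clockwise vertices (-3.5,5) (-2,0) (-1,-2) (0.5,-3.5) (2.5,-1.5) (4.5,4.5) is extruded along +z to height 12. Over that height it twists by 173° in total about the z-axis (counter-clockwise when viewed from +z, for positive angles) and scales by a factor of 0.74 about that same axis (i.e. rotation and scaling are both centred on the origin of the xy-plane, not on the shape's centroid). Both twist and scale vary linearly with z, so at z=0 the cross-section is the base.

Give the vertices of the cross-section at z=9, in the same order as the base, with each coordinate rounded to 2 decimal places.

t = z/height = 9/12 = 0.75
s = 1 + (scale-1)·z/height = 1 + (0.74-1)·9/12 = 0.805000
θ = twist·z/height = 173°·9/12 = 129.7500° = 2.264565 rad
cos θ = -0.639439, sin θ = 0.768842 (intermediates below are computed at full precision and shown rounded to 5 d.p.)
v1: (-3.5,5) → rotate → (-1.60617,-5.88814) → ×s → (-1.29297,-4.73995) → (-1.29,-4.74)
v2: (-2,0) → rotate → (1.27888,-1.53768) → ×s → (1.02950,-1.23784) → (1.03,-1.24)
v3: (-1,-2) → rotate → (2.17712,0.51004) → ×s → (1.75258,0.41058) → (1.75,0.41)
v4: (0.5,-3.5) → rotate → (2.37123,2.62246) → ×s → (1.90884,2.11108) → (1.91,2.11)
v5: (2.5,-1.5) → rotate → (-0.44533,2.88126) → ×s → (-0.35849,2.31942) → (-0.36,2.32)
v6: (4.5,4.5) → rotate → (-6.33726,0.58231) → ×s → (-5.10150,0.46876) → (-5.10,0.47)

Cross-section at z=9: (-1.29,-4.74) (1.03,-1.24) (1.75,0.41) (1.91,2.11) (-0.36,2.32) (-5.10,0.47)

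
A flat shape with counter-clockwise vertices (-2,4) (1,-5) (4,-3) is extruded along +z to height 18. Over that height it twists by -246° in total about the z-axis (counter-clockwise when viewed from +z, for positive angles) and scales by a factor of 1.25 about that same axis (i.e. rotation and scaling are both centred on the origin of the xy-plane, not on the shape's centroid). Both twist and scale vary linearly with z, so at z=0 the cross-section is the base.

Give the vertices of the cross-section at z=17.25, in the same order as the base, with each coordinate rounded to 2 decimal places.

Cross-section at z=17.25: (-2.70,-4.84) (4.43,4.51) (0.28,6.19)

t = z/height = 17.25/18 = 0.958333
s = 1 + (scale-1)·z/height = 1 + (1.25-1)·17.25/18 = 1.239583
θ = twist·z/height = -246°·17.25/18 = -235.7500° = -4.114614 rad
cos θ = -0.562805, sin θ = 0.826590 (intermediates below are computed at full precision and shown rounded to 5 d.p.)
v1: (-2,4) → rotate → (-2.18075,-3.90440) → ×s → (-2.70322,-4.83983) → (-2.70,-4.84)
v2: (1,-5) → rotate → (3.57014,3.64061) → ×s → (4.42549,4.51284) → (4.43,4.51)
v3: (4,-3) → rotate → (0.22855,4.99477) → ×s → (0.28331,6.19144) → (0.28,6.19)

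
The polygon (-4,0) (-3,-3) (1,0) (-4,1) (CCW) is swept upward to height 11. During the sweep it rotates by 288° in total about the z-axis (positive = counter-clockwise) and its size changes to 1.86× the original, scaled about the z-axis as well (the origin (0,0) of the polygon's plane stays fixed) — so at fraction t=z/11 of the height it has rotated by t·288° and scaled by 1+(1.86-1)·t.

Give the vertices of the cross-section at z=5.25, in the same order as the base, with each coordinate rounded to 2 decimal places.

Cross-section at z=5.25: (4.16,-3.81) (5.98,0.26) (-1.04,0.95) (3.20,-4.85)

t = z/height = 5.25/11 = 0.477273
s = 1 + (scale-1)·z/height = 1 + (1.86-1)·5.25/11 = 1.410455
θ = twist·z/height = 288°·5.25/11 = 137.4545° = 2.399034 rad
cos θ = -0.736741, sin θ = 0.676175 (intermediates below are computed at full precision and shown rounded to 5 d.p.)
v1: (-4,0) → rotate → (2.94696,-2.70470) → ×s → (4.15656,-3.81486) → (4.16,-3.81)
v2: (-3,-3) → rotate → (4.23875,0.18170) → ×s → (5.97856,0.25628) → (5.98,0.26)
v3: (1,0) → rotate → (-0.73674,0.67617) → ×s → (-1.03914,0.95371) → (-1.04,0.95)
v4: (-4,1) → rotate → (2.27079,-3.44144) → ×s → (3.20285,-4.85400) → (3.20,-4.85)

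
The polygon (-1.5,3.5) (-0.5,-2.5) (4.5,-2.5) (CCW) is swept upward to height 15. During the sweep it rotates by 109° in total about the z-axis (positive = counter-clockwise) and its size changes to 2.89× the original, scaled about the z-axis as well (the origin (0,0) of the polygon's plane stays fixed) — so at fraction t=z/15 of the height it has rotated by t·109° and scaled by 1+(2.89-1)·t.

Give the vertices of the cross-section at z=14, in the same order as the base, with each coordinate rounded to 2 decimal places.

Cross-section at z=14: (-8.63,-6.03) (7.05,0.05) (4.24,13.58)

t = z/height = 14/15 = 0.933333
s = 1 + (scale-1)·z/height = 1 + (2.89-1)·14/15 = 2.764000
θ = twist·z/height = 109°·14/15 = 101.7333° = 1.775582 rad
cos θ = -0.203357, sin θ = 0.979105 (intermediates below are computed at full precision and shown rounded to 5 d.p.)
v1: (-1.5,3.5) → rotate → (-3.12183,-2.18041) → ×s → (-8.62874,-6.02664) → (-8.63,-6.03)
v2: (-0.5,-2.5) → rotate → (2.54944,0.01884) → ×s → (7.04665,0.05207) → (7.05,0.05)
v3: (4.5,-2.5) → rotate → (1.53266,4.91436) → ×s → (4.23626,13.58330) → (4.24,13.58)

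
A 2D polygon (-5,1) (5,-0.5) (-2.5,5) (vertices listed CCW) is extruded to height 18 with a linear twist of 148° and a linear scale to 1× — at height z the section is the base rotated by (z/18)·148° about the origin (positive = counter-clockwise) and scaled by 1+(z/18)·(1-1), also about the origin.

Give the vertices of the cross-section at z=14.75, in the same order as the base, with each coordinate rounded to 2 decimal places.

Cross-section at z=14.75: (1.74,-4.79) (-2.17,4.53) (-2.98,-4.73)

t = z/height = 14.75/18 = 0.819444
s = 1 + (scale-1)·z/height = 1 + (1-1)·14.75/18 = 1.000000
θ = twist·z/height = 148°·14.75/18 = 121.2778° = 2.116697 rad
cos θ = -0.519188, sin θ = 0.854660 (intermediates below are computed at full precision and shown rounded to 5 d.p.)
v1: (-5,1) → rotate → (1.74128,-4.79249) → ×s → (1.74128,-4.79249) → (1.74,-4.79)
v2: (5,-0.5) → rotate → (-2.16861,4.53290) → ×s → (-2.16861,4.53290) → (-2.17,4.53)
v3: (-2.5,5) → rotate → (-2.97533,-4.73259) → ×s → (-2.97533,-4.73259) → (-2.98,-4.73)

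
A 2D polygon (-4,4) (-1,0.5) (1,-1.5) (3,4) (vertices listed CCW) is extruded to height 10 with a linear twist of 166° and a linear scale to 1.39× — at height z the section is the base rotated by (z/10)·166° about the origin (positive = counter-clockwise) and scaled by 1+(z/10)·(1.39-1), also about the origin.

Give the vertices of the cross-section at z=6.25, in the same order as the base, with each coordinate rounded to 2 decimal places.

t = z/height = 6.25/10 = 0.625
s = 1 + (scale-1)·z/height = 1 + (1.39-1)·6.25/10 = 1.243750
θ = twist·z/height = 166°·6.25/10 = 103.7500° = 1.810779 rad
cos θ = -0.237686, sin θ = 0.971342 (intermediates below are computed at full precision and shown rounded to 5 d.p.)
v1: (-4,4) → rotate → (-2.93462,-4.83611) → ×s → (-3.64994,-6.01491) → (-3.65,-6.01)
v2: (-1,0.5) → rotate → (-0.24799,-1.09019) → ×s → (-0.30843,-1.35592) → (-0.31,-1.36)
v3: (1,-1.5) → rotate → (1.21933,1.32787) → ×s → (1.51654,1.65154) → (1.52,1.65)
v4: (3,4) → rotate → (-4.59843,1.96328) → ×s → (-5.71929,2.44183) → (-5.72,2.44)

Cross-section at z=6.25: (-3.65,-6.01) (-0.31,-1.36) (1.52,1.65) (-5.72,2.44)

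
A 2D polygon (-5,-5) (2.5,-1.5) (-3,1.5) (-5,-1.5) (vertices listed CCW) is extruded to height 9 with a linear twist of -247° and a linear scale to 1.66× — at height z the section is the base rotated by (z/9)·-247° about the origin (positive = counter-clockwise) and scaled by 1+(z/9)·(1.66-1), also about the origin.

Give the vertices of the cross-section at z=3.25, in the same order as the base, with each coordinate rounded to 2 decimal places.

t = z/height = 3.25/9 = 0.361111
s = 1 + (scale-1)·z/height = 1 + (1.66-1)·3.25/9 = 1.238333
θ = twist·z/height = -247°·3.25/9 = -89.1944° = -1.556737 rad
cos θ = 0.014059, sin θ = -0.999901 (intermediates below are computed at full precision and shown rounded to 5 d.p.)
v1: (-5,-5) → rotate → (-5.06980,4.92921) → ×s → (-6.27810,6.10401) → (-6.28,6.10)
v2: (2.5,-1.5) → rotate → (-1.46470,-2.52084) → ×s → (-1.81379,-3.12164) → (-1.81,-3.12)
v3: (-3,1.5) → rotate → (1.45767,3.02079) → ×s → (1.80509,3.74075) → (1.81,3.74)
v4: (-5,-1.5) → rotate → (-1.57015,4.97842) → ×s → (-1.94437,6.16494) → (-1.94,6.16)

Cross-section at z=3.25: (-6.28,6.10) (-1.81,-3.12) (1.81,3.74) (-1.94,6.16)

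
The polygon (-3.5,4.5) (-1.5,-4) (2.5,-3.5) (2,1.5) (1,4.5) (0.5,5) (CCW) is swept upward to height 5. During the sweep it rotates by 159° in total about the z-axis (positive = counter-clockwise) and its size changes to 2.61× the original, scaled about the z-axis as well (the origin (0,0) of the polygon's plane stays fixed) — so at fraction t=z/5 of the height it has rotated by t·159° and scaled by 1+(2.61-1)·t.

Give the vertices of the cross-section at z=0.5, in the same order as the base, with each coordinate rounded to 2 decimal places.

Cross-section at z=0.5: (-5.34,3.91) (-0.40,-4.94) (3.90,-3.11) (1.76,2.31) (-0.31,5.34) (-1.03,5.74)

t = z/height = 0.5/5 = 0.1
s = 1 + (scale-1)·z/height = 1 + (2.61-1)·0.5/5 = 1.161000
θ = twist·z/height = 159°·0.5/5 = 15.9000° = 0.277507 rad
cos θ = 0.961741, sin θ = 0.273959 (intermediates below are computed at full precision and shown rounded to 5 d.p.)
v1: (-3.5,4.5) → rotate → (-4.59891,3.36898) → ×s → (-5.33934,3.91138) → (-5.34,3.91)
v2: (-1.5,-4) → rotate → (-0.34678,-4.25790) → ×s → (-0.40261,-4.94343) → (-0.40,-4.94)
v3: (2.5,-3.5) → rotate → (3.36321,-2.68120) → ×s → (3.90469,-3.11287) → (3.90,-3.11)
v4: (2,1.5) → rotate → (1.51254,1.99053) → ×s → (1.75606,2.31101) → (1.76,2.31)
v5: (1,4.5) → rotate → (-0.27108,4.60180) → ×s → (-0.31472,5.34268) → (-0.31,5.34)
v6: (0.5,5) → rotate → (-0.88893,4.94569) → ×s → (-1.03204,5.74194) → (-1.03,5.74)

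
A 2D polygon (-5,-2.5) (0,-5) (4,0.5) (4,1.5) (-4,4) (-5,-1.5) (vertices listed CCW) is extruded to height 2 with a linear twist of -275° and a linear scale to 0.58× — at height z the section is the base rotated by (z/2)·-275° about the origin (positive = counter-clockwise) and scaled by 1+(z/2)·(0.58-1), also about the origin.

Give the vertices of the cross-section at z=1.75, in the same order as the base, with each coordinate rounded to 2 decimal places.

Cross-section at z=1.75: (2.93,-1.98) (2.76,1.55) (-1.52,2.05) (-2.07,1.74) (-0.96,-3.45) (2.38,-2.29)

t = z/height = 1.75/2 = 0.875
s = 1 + (scale-1)·z/height = 1 + (0.58-1)·1.75/2 = 0.632500
θ = twist·z/height = -275°·1.75/2 = -240.6250° = -4.199699 rad
cos θ = -0.490524, sin θ = 0.871428 (intermediates below are computed at full precision and shown rounded to 5 d.p.)
v1: (-5,-2.5) → rotate → (4.63119,-3.13083) → ×s → (2.92923,-1.98025) → (2.93,-1.98)
v2: (0,-5) → rotate → (4.35714,2.45262) → ×s → (2.75589,1.55128) → (2.76,1.55)
v3: (4,0.5) → rotate → (-2.39781,3.24045) → ×s → (-1.51661,2.04958) → (-1.52,2.05)
v4: (4,1.5) → rotate → (-3.26924,2.74993) → ×s → (-2.06779,1.73933) → (-2.07,1.74)
v5: (-4,4) → rotate → (-1.52362,-5.44781) → ×s → (-0.96369,-3.44574) → (-0.96,-3.45)
v6: (-5,-1.5) → rotate → (3.75976,-3.62135) → ×s → (2.37805,-2.29051) → (2.38,-2.29)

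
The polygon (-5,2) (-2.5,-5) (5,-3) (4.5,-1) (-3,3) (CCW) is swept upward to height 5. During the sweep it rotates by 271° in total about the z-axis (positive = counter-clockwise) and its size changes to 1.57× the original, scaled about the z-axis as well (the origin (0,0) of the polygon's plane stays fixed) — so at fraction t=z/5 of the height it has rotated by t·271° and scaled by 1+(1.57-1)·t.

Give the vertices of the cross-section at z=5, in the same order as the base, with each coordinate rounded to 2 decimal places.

Cross-section at z=5: (3.00,7.90) (-7.92,3.79) (-4.57,-7.93) (-1.45,-7.09) (4.63,4.79)

t = z/height = 5/5 = 1
s = 1 + (scale-1)·z/height = 1 + (1.57-1)·5/5 = 1.570000
θ = twist·z/height = 271°·5/5 = 271.0000° = 4.729842 rad
cos θ = 0.017452, sin θ = -0.999848 (intermediates below are computed at full precision and shown rounded to 5 d.p.)
v1: (-5,2) → rotate → (1.91243,5.03414) → ×s → (3.00252,7.90360) → (3.00,7.90)
v2: (-2.5,-5) → rotate → (-5.04287,2.41236) → ×s → (-7.91731,3.78740) → (-7.92,3.79)
v3: (5,-3) → rotate → (-2.91228,-5.05160) → ×s → (-4.57228,-7.93101) → (-4.57,-7.93)
v4: (4.5,-1) → rotate → (-0.92131,-4.51677) → ×s → (-1.44646,-7.09132) → (-1.45,-7.09)
v5: (-3,3) → rotate → (2.94719,3.05190) → ×s → (4.62708,4.79148) → (4.63,4.79)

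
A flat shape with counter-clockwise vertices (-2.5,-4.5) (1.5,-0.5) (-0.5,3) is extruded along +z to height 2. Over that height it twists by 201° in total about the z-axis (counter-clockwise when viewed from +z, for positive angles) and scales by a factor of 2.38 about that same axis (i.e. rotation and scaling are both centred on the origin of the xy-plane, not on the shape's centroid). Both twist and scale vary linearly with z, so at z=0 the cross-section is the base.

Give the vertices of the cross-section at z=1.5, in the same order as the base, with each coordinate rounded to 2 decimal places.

Cross-section at z=1.5: (8.91,5.50) (-2.17,2.38) (-2.10,-5.82)

t = z/height = 1.5/2 = 0.75
s = 1 + (scale-1)·z/height = 1 + (2.38-1)·1.5/2 = 2.035000
θ = twist·z/height = 201°·1.5/2 = 150.7500° = 2.631084 rad
cos θ = -0.872496, sin θ = 0.488621 (intermediates below are computed at full precision and shown rounded to 5 d.p.)
v1: (-2.5,-4.5) → rotate → (4.38004,2.70468) → ×s → (8.91337,5.50402) → (8.91,5.50)
v2: (1.5,-0.5) → rotate → (-1.06443,1.16918) → ×s → (-2.16612,2.37928) → (-2.17,2.38)
v3: (-0.5,3) → rotate → (-1.02962,-2.86180) → ×s → (-2.09527,-5.82376) → (-2.10,-5.82)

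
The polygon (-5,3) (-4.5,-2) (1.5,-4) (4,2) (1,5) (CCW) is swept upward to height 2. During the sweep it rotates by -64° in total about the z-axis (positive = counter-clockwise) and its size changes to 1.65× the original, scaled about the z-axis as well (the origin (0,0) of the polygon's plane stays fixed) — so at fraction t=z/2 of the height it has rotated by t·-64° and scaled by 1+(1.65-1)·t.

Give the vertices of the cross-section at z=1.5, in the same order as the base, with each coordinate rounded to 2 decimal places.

Cross-section at z=1.5: (-1.66,8.51) (-6.69,2.98) (-2.93,-5.64) (6.19,-2.43) (6.52,3.87)

t = z/height = 1.5/2 = 0.75
s = 1 + (scale-1)·z/height = 1 + (1.65-1)·1.5/2 = 1.487500
θ = twist·z/height = -64°·1.5/2 = -48.0000° = -0.837758 rad
cos θ = 0.669131, sin θ = -0.743145 (intermediates below are computed at full precision and shown rounded to 5 d.p.)
v1: (-5,3) → rotate → (-1.11622,5.72312) → ×s → (-1.66038,8.51313) → (-1.66,8.51)
v2: (-4.5,-2) → rotate → (-4.49738,2.00589) → ×s → (-6.68985,2.98376) → (-6.69,2.98)
v3: (1.5,-4) → rotate → (-1.96888,-3.79124) → ×s → (-2.92871,-5.63947) → (-2.93,-5.64)
v4: (4,2) → rotate → (4.16281,-1.63432) → ×s → (6.19218,-2.43105) → (6.19,-2.43)
v5: (1,5) → rotate → (4.38485,2.60251) → ×s → (6.52247,3.87123) → (6.52,3.87)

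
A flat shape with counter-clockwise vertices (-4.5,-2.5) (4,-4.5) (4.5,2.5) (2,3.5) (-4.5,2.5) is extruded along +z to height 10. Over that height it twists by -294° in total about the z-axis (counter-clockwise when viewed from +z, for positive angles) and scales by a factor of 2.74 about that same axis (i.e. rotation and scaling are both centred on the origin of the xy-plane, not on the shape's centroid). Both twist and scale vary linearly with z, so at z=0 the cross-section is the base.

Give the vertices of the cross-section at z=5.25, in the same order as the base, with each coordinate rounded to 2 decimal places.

t = z/height = 5.25/10 = 0.525
s = 1 + (scale-1)·z/height = 1 + (2.74-1)·5.25/10 = 1.913500
θ = twist·z/height = -294°·5.25/10 = -154.3500° = -2.693916 rad
cos θ = -0.901455, sin θ = -0.432873 (intermediates below are computed at full precision and shown rounded to 5 d.p.)
v1: (-4.5,-2.5) → rotate → (2.97437,4.20156) → ×s → (5.69145,8.03969) → (5.69,8.04)
v2: (4,-4.5) → rotate → (-5.55375,2.32506) → ×s → (-10.62710,4.44900) → (-10.63,4.45)
v3: (4.5,2.5) → rotate → (-2.97437,-4.20156) → ×s → (-5.69145,-8.03969) → (-5.69,-8.04)
v4: (2,3.5) → rotate → (-0.28786,-4.02084) → ×s → (-0.55081,-7.69387) → (-0.55,-7.69)
v5: (-4.5,2.5) → rotate → (5.13873,-0.30571) → ×s → (9.83296,-0.58498) → (9.83,-0.58)

Cross-section at z=5.25: (5.69,8.04) (-10.63,4.45) (-5.69,-8.04) (-0.55,-7.69) (9.83,-0.58)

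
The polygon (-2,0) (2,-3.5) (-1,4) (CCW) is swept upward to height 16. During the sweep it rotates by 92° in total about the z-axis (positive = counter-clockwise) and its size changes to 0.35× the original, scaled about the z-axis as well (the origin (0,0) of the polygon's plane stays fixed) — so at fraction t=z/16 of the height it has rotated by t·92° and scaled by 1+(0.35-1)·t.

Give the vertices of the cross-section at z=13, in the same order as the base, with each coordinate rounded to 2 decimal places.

Cross-section at z=13: (-0.25,-0.91) (1.84,0.48) (-1.95,0.04)

t = z/height = 13/16 = 0.8125
s = 1 + (scale-1)·z/height = 1 + (0.35-1)·13/16 = 0.471875
θ = twist·z/height = 92°·13/16 = 74.7500° = 1.304634 rad
cos θ = 0.263031, sin θ = 0.964787 (intermediates below are computed at full precision and shown rounded to 5 d.p.)
v1: (-2,0) → rotate → (-0.52606,-1.92957) → ×s → (-0.24824,-0.91052) → (-0.25,-0.91)
v2: (2,-3.5) → rotate → (3.90282,1.00897) → ×s → (1.84164,0.47611) → (1.84,0.48)
v3: (-1,4) → rotate → (-4.12218,0.08734) → ×s → (-1.94515,0.04121) → (-1.95,0.04)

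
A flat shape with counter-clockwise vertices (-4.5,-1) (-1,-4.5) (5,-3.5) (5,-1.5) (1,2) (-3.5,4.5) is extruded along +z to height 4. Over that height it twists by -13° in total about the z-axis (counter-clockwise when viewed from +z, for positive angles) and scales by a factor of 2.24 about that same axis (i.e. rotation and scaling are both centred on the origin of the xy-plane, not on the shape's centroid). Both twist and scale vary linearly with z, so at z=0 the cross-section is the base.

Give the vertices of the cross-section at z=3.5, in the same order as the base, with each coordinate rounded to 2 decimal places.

t = z/height = 3.5/4 = 0.875
s = 1 + (scale-1)·z/height = 1 + (2.24-1)·3.5/4 = 2.085000
θ = twist·z/height = -13°·3.5/4 = -11.3750° = -0.198531 rad
cos θ = 0.980357, sin θ = -0.197230 (intermediates below are computed at full precision and shown rounded to 5 d.p.)
v1: (-4.5,-1) → rotate → (-4.60884,-0.09282) → ×s → (-9.60943,-0.19354) → (-9.61,-0.19)
v2: (-1,-4.5) → rotate → (-1.86789,-4.21438) → ×s → (-3.89455,-8.78698) → (-3.89,-8.79)
v3: (5,-3.5) → rotate → (4.21148,-4.41740) → ×s → (8.78094,-9.21028) → (8.78,-9.21)
v4: (5,-1.5) → rotate → (4.60594,-2.45668) → ×s → (9.60339,-5.12219) → (9.60,-5.12)
v5: (1,2) → rotate → (1.37482,1.76349) → ×s → (2.86649,3.67687) → (2.87,3.68)
v6: (-3.5,4.5) → rotate → (-2.54372,5.10191) → ×s → (-5.30365,10.63749) → (-5.30,10.64)

Cross-section at z=3.5: (-9.61,-0.19) (-3.89,-8.79) (8.78,-9.21) (9.60,-5.12) (2.87,3.68) (-5.30,10.64)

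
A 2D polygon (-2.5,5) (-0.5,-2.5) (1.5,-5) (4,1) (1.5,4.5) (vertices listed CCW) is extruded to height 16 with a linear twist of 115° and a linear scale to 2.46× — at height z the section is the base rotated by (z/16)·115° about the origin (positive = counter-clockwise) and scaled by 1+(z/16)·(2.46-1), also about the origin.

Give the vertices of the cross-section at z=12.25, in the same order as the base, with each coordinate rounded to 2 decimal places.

t = z/height = 12.25/16 = 0.765625
s = 1 + (scale-1)·z/height = 1 + (2.46-1)·12.25/16 = 2.117813
θ = twist·z/height = 115°·12.25/16 = 88.0469° = 1.536708 rad
cos θ = 0.034082, sin θ = 0.999419 (intermediates below are computed at full precision and shown rounded to 5 d.p.)
v1: (-2.5,5) → rotate → (-5.08230,-2.32814) → ×s → (-10.76336,-4.93056) → (-10.76,-4.93)
v2: (-0.5,-2.5) → rotate → (2.48151,-0.58491) → ×s → (5.25537,-1.23874) → (5.26,-1.24)
v3: (1.5,-5) → rotate → (5.04822,1.32872) → ×s → (10.69118,2.81398) → (10.69,2.81)
v4: (4,1) → rotate → (-0.86309,4.03176) → ×s → (-1.82787,8.53851) → (-1.83,8.54)
v5: (1.5,4.5) → rotate → (-4.44626,1.65250) → ×s → (-9.41635,3.49968) → (-9.42,3.50)

Cross-section at z=12.25: (-10.76,-4.93) (5.26,-1.24) (10.69,2.81) (-1.83,8.54) (-9.42,3.50)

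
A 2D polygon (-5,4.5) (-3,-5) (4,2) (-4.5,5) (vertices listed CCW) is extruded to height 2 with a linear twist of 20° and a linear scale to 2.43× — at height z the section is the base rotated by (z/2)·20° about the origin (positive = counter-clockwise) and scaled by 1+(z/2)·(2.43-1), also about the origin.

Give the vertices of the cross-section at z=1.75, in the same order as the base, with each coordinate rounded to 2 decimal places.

t = z/height = 1.75/2 = 0.875
s = 1 + (scale-1)·z/height = 1 + (2.43-1)·1.75/2 = 2.251250
θ = twist·z/height = 20°·1.75/2 = 17.5000° = 0.305433 rad
cos θ = 0.953717, sin θ = 0.300706 (intermediates below are computed at full precision and shown rounded to 5 d.p.)
v1: (-5,4.5) → rotate → (-6.12176,2.78820) → ×s → (-13.78161,6.27693) → (-13.78,6.28)
v2: (-3,-5) → rotate → (-1.35762,-5.67070) → ×s → (-3.05635,-12.76617) → (-3.06,-12.77)
v3: (4,2) → rotate → (3.21346,3.11026) → ×s → (7.23429,7.00197) → (7.23,7.00)
v4: (-4.5,5) → rotate → (-5.79526,3.41541) → ×s → (-13.04657,7.68894) → (-13.05,7.69)

Cross-section at z=1.75: (-13.78,6.28) (-3.06,-12.77) (7.23,7.00) (-13.05,7.69)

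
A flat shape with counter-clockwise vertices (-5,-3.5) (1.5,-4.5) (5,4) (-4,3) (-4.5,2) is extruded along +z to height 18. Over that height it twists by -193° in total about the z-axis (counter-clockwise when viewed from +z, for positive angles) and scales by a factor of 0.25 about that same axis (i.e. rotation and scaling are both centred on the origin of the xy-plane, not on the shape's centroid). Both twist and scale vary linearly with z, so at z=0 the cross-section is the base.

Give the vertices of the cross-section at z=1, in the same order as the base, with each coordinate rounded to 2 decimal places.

Cross-section at z=1: (-5.33,-2.40) (0.61,-4.50) (5.42,2.87) (-3.23,3.54) (-3.88,2.69)

t = z/height = 1/18 = 0.0555556
s = 1 + (scale-1)·z/height = 1 + (0.25-1)·1/18 = 0.958333
θ = twist·z/height = -193°·1/18 = -10.7222° = -0.187138 rad
cos θ = 0.982541, sin θ = -0.186048 (intermediates below are computed at full precision and shown rounded to 5 d.p.)
v1: (-5,-3.5) → rotate → (-5.56387,-2.50865) → ×s → (-5.33204,-2.40413) → (-5.33,-2.40)
v2: (1.5,-4.5) → rotate → (0.63660,-4.70050) → ×s → (0.61007,-4.50465) → (0.61,-4.50)
v3: (5,4) → rotate → (5.65689,2.99992) → ×s → (5.42119,2.87493) → (5.42,2.87)
v4: (-4,3) → rotate → (-3.37202,3.69181) → ×s → (-3.23152,3.53799) → (-3.23,3.54)
v5: (-4.5,2) → rotate → (-4.04934,2.80230) → ×s → (-3.88062,2.68553) → (-3.88,2.69)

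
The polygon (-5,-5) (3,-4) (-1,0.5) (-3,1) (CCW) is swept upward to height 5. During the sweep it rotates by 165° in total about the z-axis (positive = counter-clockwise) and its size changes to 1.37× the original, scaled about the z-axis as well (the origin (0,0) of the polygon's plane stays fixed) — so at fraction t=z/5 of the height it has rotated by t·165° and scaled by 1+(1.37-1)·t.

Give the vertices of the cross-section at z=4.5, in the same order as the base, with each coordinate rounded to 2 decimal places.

Cross-section at z=4.5: (9.17,2.20) (-0.62,6.64) (0.79,-1.26) (2.71,-3.23)

t = z/height = 4.5/5 = 0.9
s = 1 + (scale-1)·z/height = 1 + (1.37-1)·4.5/5 = 1.333000
θ = twist·z/height = 165°·4.5/5 = 148.5000° = 2.591814 rad
cos θ = -0.852640, sin θ = 0.522499 (intermediates below are computed at full precision and shown rounded to 5 d.p.)
v1: (-5,-5) → rotate → (6.87569,1.65071) → ×s → (9.16530,2.20039) → (9.17,2.20)
v2: (3,-4) → rotate → (-0.46793,4.97806) → ×s → (-0.62375,6.63575) → (-0.62,6.64)
v3: (-1,0.5) → rotate → (0.59139,-0.94882) → ×s → (0.78832,-1.26478) → (0.79,-1.26)
v4: (-3,1) → rotate → (2.03542,-2.42014) → ×s → (2.71322,-3.22604) → (2.71,-3.23)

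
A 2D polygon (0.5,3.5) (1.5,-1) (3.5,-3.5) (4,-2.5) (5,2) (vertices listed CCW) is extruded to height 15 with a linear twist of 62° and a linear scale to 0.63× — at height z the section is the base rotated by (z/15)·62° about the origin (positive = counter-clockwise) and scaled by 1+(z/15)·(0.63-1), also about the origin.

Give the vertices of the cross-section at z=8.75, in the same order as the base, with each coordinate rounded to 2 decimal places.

t = z/height = 8.75/15 = 0.583333
s = 1 + (scale-1)·z/height = 1 + (0.63-1)·8.75/15 = 0.784167
θ = twist·z/height = 62°·8.75/15 = 36.1667° = 0.631227 rad
cos θ = 0.807304, sin θ = 0.590136 (intermediates below are computed at full precision and shown rounded to 5 d.p.)
v1: (0.5,3.5) → rotate → (-1.66182,3.12063) → ×s → (-1.30315,2.44710) → (-1.30,2.45)
v2: (1.5,-1) → rotate → (1.80109,0.07790) → ×s → (1.41236,0.06109) → (1.41,0.06)
v3: (3.5,-3.5) → rotate → (4.89104,-0.76009) → ×s → (3.83539,-0.59603) → (3.84,-0.60)
v4: (4,-2.5) → rotate → (4.70456,0.34228) → ×s → (3.68916,0.26841) → (3.69,0.27)
v5: (5,2) → rotate → (2.85625,4.56529) → ×s → (2.23977,3.57995) → (2.24,3.58)

Cross-section at z=8.75: (-1.30,2.45) (1.41,0.06) (3.84,-0.60) (3.69,0.27) (2.24,3.58)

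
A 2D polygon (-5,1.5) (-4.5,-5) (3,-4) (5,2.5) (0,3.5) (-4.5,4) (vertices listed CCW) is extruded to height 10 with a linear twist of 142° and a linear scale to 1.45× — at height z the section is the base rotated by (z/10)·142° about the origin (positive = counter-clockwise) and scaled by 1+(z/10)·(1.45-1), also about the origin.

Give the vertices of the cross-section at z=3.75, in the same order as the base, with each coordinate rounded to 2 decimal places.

Cross-section at z=3.75: (-4.90,-3.63) (1.54,-7.71) (5.84,0.01) (1.16,6.43) (-3.28,2.45) (-6.89,-1.42)

t = z/height = 3.75/10 = 0.375
s = 1 + (scale-1)·z/height = 1 + (1.45-1)·3.75/10 = 1.168750
θ = twist·z/height = 142°·3.75/10 = 53.2500° = 0.929388 rad
cos θ = 0.598325, sin θ = 0.801254 (intermediates below are computed at full precision and shown rounded to 5 d.p.)
v1: (-5,1.5) → rotate → (-4.19350,-3.10878) → ×s → (-4.90116,-3.63339) → (-4.90,-3.63)
v2: (-4.5,-5) → rotate → (1.31381,-6.59727) → ×s → (1.53551,-7.71055) → (1.54,-7.71)
v3: (3,-4) → rotate → (4.99999,0.01046) → ×s → (5.84374,0.01223) → (5.84,0.01)
v4: (5,2.5) → rotate → (0.98849,5.50208) → ×s → (1.15530,6.43056) → (1.16,6.43)
v5: (0,3.5) → rotate → (-2.80439,2.09414) → ×s → (-3.27763,2.44752) → (-3.28,2.45)
v6: (-4.5,4) → rotate → (-5.89748,-1.21234) → ×s → (-6.89268,-1.41693) → (-6.89,-1.42)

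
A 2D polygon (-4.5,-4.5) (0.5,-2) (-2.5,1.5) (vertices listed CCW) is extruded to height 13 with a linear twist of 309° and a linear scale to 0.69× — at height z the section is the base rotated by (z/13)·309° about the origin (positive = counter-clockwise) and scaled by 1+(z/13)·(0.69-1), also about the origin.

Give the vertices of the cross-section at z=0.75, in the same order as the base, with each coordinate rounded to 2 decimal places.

t = z/height = 0.75/13 = 0.0576923
s = 1 + (scale-1)·z/height = 1 + (0.69-1)·0.75/13 = 0.982115
θ = twist·z/height = 309°·0.75/13 = 17.8269° = 0.311139 rad
cos θ = 0.951986, sin θ = 0.306143 (intermediates below are computed at full precision and shown rounded to 5 d.p.)
v1: (-4.5,-4.5) → rotate → (-2.90629,-5.66158) → ×s → (-2.85432,-5.56032) → (-2.85,-5.56)
v2: (0.5,-2) → rotate → (1.08828,-1.75090) → ×s → (1.06881,-1.71959) → (1.07,-1.72)
v3: (-2.5,1.5) → rotate → (-2.83918,0.66262) → ×s → (-2.78840,0.65077) → (-2.79,0.65)

Cross-section at z=0.75: (-2.85,-5.56) (1.07,-1.72) (-2.79,0.65)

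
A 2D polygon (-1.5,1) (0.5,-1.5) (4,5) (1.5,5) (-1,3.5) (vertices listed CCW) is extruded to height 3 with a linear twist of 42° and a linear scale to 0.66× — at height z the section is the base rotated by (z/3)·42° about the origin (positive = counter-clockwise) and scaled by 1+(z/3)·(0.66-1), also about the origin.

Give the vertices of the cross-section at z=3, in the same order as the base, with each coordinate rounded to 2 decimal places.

Cross-section at z=3: (-1.18,-0.17) (0.91,-0.51) (-0.25,4.22) (-1.47,3.11) (-2.04,1.28)

t = z/height = 3/3 = 1
s = 1 + (scale-1)·z/height = 1 + (0.66-1)·3/3 = 0.660000
θ = twist·z/height = 42°·3/3 = 42.0000° = 0.733038 rad
cos θ = 0.743145, sin θ = 0.669131 (intermediates below are computed at full precision and shown rounded to 5 d.p.)
v1: (-1.5,1) → rotate → (-1.78385,-0.26055) → ×s → (-1.17734,-0.17196) → (-1.18,-0.17)
v2: (0.5,-1.5) → rotate → (1.37527,-0.78015) → ×s → (0.90768,-0.51490) → (0.91,-0.51)
v3: (4,5) → rotate → (-0.37307,6.39225) → ×s → (-0.24623,4.21888) → (-0.25,4.22)
v4: (1.5,5) → rotate → (-2.23094,4.71942) → ×s → (-1.47242,3.11482) → (-1.47,3.11)
v5: (-1,3.5) → rotate → (-3.08510,1.93188) → ×s → (-2.03617,1.27504) → (-2.04,1.28)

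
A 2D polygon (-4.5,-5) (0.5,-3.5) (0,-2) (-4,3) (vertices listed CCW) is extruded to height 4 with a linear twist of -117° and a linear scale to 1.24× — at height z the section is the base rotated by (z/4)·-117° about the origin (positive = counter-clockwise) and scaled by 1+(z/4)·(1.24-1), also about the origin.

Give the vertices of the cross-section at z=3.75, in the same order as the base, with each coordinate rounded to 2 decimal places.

Cross-section at z=3.75: (-3.91,7.25) (-4.24,0.87) (-2.31,0.83) (5.11,3.38)

t = z/height = 3.75/4 = 0.9375
s = 1 + (scale-1)·z/height = 1 + (1.24-1)·3.75/4 = 1.225000
θ = twist·z/height = -117°·3.75/4 = -109.6875° = -1.914408 rad
cos θ = -0.336890, sin θ = -0.941544 (intermediates below are computed at full precision and shown rounded to 5 d.p.)
v1: (-4.5,-5) → rotate → (-3.19172,5.92140) → ×s → (-3.90985,7.25371) → (-3.91,7.25)
v2: (0.5,-3.5) → rotate → (-3.46385,0.70834) → ×s → (-4.24322,0.86772) → (-4.24,0.87)
v3: (0,-2) → rotate → (-1.88309,0.67378) → ×s → (-2.30678,0.82538) → (-2.31,0.83)
v4: (-4,3) → rotate → (4.17219,2.75551) → ×s → (5.11093,3.37550) → (5.11,3.38)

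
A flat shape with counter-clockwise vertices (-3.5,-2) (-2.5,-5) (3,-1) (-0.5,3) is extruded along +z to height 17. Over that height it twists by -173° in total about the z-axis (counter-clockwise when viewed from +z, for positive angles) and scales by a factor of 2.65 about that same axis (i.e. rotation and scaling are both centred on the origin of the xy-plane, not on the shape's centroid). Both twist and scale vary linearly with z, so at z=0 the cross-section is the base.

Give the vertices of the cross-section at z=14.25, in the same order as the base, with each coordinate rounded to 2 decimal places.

t = z/height = 14.25/17 = 0.838235
s = 1 + (scale-1)·z/height = 1 + (2.65-1)·14.25/17 = 2.383088
θ = twist·z/height = -173°·14.25/17 = -145.0147° = -2.530984 rad
cos θ = -0.819299, sin θ = -0.573366 (intermediates below are computed at full precision and shown rounded to 5 d.p.)
v1: (-3.5,-2) → rotate → (1.72081,3.64538) → ×s → (4.10085,8.68726) → (4.10,8.69)
v2: (-2.5,-5) → rotate → (-0.81858,5.52991) → ×s → (-1.95075,13.17827) → (-1.95,13.18)
v3: (3,-1) → rotate → (-3.03126,-0.90080) → ×s → (-7.22377,-2.14668) → (-7.22,-2.15)
v4: (-0.5,3) → rotate → (2.12975,-2.17121) → ×s → (5.07538,-5.17420) → (5.08,-5.17)

Cross-section at z=14.25: (4.10,8.69) (-1.95,13.18) (-7.22,-2.15) (5.08,-5.17)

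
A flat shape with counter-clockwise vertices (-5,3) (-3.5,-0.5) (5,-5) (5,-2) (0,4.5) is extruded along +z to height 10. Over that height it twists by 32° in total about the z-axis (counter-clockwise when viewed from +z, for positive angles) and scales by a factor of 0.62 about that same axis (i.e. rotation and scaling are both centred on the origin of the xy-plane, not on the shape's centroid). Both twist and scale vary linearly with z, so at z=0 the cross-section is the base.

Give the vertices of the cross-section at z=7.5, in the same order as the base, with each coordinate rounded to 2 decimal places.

t = z/height = 7.5/10 = 0.75
s = 1 + (scale-1)·z/height = 1 + (0.62-1)·7.5/10 = 0.715000
θ = twist·z/height = 32°·7.5/10 = 24.0000° = 0.418879 rad
cos θ = 0.913545, sin θ = 0.406737 (intermediates below are computed at full precision and shown rounded to 5 d.p.)
v1: (-5,3) → rotate → (-5.78794,0.70695) → ×s → (-4.13838,0.50547) → (-4.14,0.51)
v2: (-3.5,-0.5) → rotate → (-2.99404,-1.88035) → ×s → (-2.14074,-1.34445) → (-2.14,-1.34)
v3: (5,-5) → rotate → (6.60141,-2.53404) → ×s → (4.72001,-1.81184) → (4.72,-1.81)
v4: (5,-2) → rotate → (5.38120,0.20659) → ×s → (3.84756,0.14771) → (3.85,0.15)
v5: (0,4.5) → rotate → (-1.83031,4.11095) → ×s → (-1.30868,2.93933) → (-1.31,2.94)

Cross-section at z=7.5: (-4.14,0.51) (-2.14,-1.34) (4.72,-1.81) (3.85,0.15) (-1.31,2.94)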